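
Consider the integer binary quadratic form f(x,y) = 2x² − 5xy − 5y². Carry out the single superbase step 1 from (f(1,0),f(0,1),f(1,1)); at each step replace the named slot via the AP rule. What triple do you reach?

start (2,-5,-8) = (f(1,0),f(0,1),f(1,1))
replace slot 1: 2·((-5)+(-8)) − 2 = -28 → (-28,-5,-8)

-28,-5,-8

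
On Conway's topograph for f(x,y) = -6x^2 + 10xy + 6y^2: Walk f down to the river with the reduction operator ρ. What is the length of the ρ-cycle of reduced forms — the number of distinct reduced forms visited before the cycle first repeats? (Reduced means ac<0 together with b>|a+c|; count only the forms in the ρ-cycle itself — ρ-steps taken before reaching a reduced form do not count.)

D = 244, ⌊√D⌋ = 15
river: ρ → (6,14,-2)
river: ρ → (-2,14,6)
river: ρ → (6,10,-6)
river: ρ → (-6,14,2)
river: ρ → (2,14,-6)
river: ρ → (-6,10,6)
ρ-cycle length = 6 (tail of 0 descent steps not counted)

6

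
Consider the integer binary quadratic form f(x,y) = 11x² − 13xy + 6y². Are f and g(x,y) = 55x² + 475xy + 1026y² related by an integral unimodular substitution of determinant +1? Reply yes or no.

D₁ = -95, D₂ = -95
f: translate: b→9 (≡-13 mod 22), so (11,-13,6)→(11,9,4)
f: flip: (11,9,4)→(4,-9,11)
f: translate: b→-1 (≡-9 mod 8), so (4,-9,11)→(4,-1,6)
f: reduced (well bottom): (4,-1,6) with a≤c, −a<b≤a
g: translate: b→35 (≡475 mod 110), so (55,475,1026)→(55,35,6)
g: flip: (55,35,6)→(6,-35,55)
g: translate: b→1 (≡-35 mod 12), so (6,-35,55)→(6,1,4)
g: flip: (6,1,4)→(4,-1,6)
g: reduced (well bottom): (4,-1,6) with a≤c, −a<b≤a
reduced forms (4, -1, 6) vs (4, -1, 6) ⇒ equivalent

yes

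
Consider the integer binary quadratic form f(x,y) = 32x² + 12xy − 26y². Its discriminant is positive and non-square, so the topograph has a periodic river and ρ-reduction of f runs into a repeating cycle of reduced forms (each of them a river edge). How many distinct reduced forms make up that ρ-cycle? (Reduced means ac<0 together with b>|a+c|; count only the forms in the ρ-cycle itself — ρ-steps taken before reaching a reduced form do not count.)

D = 3472, ⌊√D⌋ = 58
river: ρ → (-26,40,18)
river: ρ → (18,32,-34)
river: ρ → (-34,36,16)
river: ρ → (16,28,-42)
river: ρ → (-42,56,2)
river: ρ → (2,56,-42)
river: ρ → (-42,28,16)
river: ρ → (16,36,-34)
river: ρ → (-34,32,18)
river: ρ → (18,40,-26)
river: ρ → (-26,12,32)
river: ρ → (32,52,-6)
river: ρ → (-6,56,14)
river: ρ → (14,56,-6)
river: ρ → (-6,52,32)
river: ρ → (32,12,-26)
ρ-cycle length = 16 (tail of 0 descent steps not counted)

16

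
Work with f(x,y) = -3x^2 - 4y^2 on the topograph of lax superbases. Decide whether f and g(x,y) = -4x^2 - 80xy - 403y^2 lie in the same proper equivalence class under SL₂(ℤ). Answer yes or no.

D₁ = -48, D₂ = -48
f is negative-definite; reduce −f:
−f: reduced (well bottom): (3,0,4) with a≤c, −a<b≤a
flip sign back: reduced form of f is (-3,0,-4)
g is negative-definite; reduce −g:
−g: translate: b→0 (≡80 mod 8), so (4,80,403)→(4,0,3)
−g: flip: (4,0,3)→(3,0,4)
−g: reduced (well bottom): (3,0,4) with a≤c, −a<b≤a
flip sign back: reduced form of g is (-3,0,-4)
reduced forms (-3, 0, -4) vs (-3, 0, -4) ⇒ equivalent

yes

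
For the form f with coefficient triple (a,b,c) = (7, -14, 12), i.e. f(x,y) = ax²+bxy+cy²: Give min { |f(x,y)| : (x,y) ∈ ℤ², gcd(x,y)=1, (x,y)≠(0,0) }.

translate: b→0 (≡-14 mod 14), so (7,-14,12)→(7,0,5)
flip: (7,0,5)→(5,0,7)
reduced (well bottom): (5,0,7) with a≤c, −a<b≤a
well minimum = a = 5

5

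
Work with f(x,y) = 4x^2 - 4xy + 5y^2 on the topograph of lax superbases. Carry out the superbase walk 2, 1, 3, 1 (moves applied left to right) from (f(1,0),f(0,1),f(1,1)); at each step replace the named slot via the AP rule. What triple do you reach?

start (4,5,5) = (f(1,0),f(0,1),f(1,1))
replace slot 2: 2·(4+5) − 5 = 13 → (4,13,5)
replace slot 1: 2·(13+5) − 4 = 32 → (32,13,5)
replace slot 3: 2·(32+13) − 5 = 85 → (32,13,85)
replace slot 1: 2·(13+85) − 32 = 164 → (164,13,85)

164,13,85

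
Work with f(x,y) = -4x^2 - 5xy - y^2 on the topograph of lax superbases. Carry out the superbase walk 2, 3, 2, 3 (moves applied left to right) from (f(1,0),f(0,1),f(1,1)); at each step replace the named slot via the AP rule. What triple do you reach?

start (-4,-1,-10) = (f(1,0),f(0,1),f(1,1))
replace slot 2: 2·((-4)+(-10)) − (-1) = -27 → (-4,-27,-10)
replace slot 3: 2·((-4)+(-27)) − (-10) = -52 → (-4,-27,-52)
replace slot 2: 2·((-4)+(-52)) − (-27) = -85 → (-4,-85,-52)
replace slot 3: 2·((-4)+(-85)) − (-52) = -126 → (-4,-85,-126)

-4,-85,-126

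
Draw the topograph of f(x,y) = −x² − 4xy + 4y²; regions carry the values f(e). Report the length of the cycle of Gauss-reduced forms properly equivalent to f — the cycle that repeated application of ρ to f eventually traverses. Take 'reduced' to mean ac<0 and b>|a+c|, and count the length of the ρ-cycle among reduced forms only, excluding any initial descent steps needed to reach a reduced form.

D = 32, ⌊√D⌋ = 5
descent: ρ → (4,4,-1)  [lands on river]
river: ρ → (-1,4,4)
ρ-cycle length = 2 (tail of 1 descent step not counted)

2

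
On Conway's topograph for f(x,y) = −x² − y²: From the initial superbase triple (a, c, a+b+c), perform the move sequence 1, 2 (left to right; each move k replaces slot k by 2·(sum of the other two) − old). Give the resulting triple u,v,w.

start (-1,-1,-2) = (f(1,0),f(0,1),f(1,1))
replace slot 1: 2·((-1)+(-2)) − (-1) = -5 → (-5,-1,-2)
replace slot 2: 2·((-5)+(-2)) − (-1) = -13 → (-5,-13,-2)

-5,-13,-2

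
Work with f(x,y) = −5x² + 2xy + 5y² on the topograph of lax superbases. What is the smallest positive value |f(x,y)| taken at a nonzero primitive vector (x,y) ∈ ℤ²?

river: ρ → (5,8,-2)
river: ρ → (-2,8,5)
river: ρ → (5,2,-5)
river: ρ → (-5,8,2)
river: ρ → (2,8,-5)
river: ρ → (-5,2,5)
closes: descent 0, river 6
min |a| on river = 2

2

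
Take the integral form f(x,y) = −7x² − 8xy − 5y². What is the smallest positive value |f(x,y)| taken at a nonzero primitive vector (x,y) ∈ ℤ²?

translate: b→-6 (≡8 mod 14), so (7,8,5)→(7,-6,4)
flip: (7,-6,4)→(4,6,7)
translate: b→-2 (≡6 mod 8), so (4,6,7)→(4,-2,5)
reduced (well bottom): (4,-2,5) with a≤c, −a<b≤a
well minimum |f| = |-4| = 4 (negative-definite)

4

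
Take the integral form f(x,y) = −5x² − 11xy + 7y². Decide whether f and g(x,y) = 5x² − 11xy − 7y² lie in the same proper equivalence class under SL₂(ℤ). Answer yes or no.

D₁ = 261, D₂ = 261
river cycle of f (length 8): (7, 11, -5), (-5, 9, 9), (9, 9, -5), (-5, 11, 7), (7, 3, -9), (-9, 15, 1), (1, 15, -9), (-9, 3, 7)
river cycle of g (length 8): (-7, 11, 5), (5, 9, -9), (-9, 9, 5), (5, 11, -7), (-7, 3, 9), (9, 15, -1), (-1, 15, 9), (9, 3, -7)
cycles differ ⇒ inequivalent

no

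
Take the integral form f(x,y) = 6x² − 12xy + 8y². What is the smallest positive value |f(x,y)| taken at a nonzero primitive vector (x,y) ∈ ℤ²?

translate: b→0 (≡-12 mod 12), so (6,-12,8)→(6,0,2)
flip: (6,0,2)→(2,0,6)
reduced (well bottom): (2,0,6) with a≤c, −a<b≤a
well minimum = a = 2

2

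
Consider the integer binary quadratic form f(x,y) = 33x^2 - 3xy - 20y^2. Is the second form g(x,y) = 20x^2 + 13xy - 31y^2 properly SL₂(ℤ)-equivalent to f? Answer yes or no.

D₁ = 2649, D₂ = 2649
river cycle of f (length 54): (-20, 43, 10), (10, 37, -32), (-32, 27, 15), (15, 33, -26), (-26, 19, 22), (22, 25, -23), (-23, 21, 24), (24, 27, -20), (-20, 13, 31), (31, 49, -2), … (44 more)
river cycle of g (length 54): (-31, 49, 2), (2, 51, -6), (-6, 45, 26), (26, 7, -25), (-25, 43, 8), (8, 37, -40), (-40, 43, 5), (5, 47, -22), (-22, 41, 11), (11, 47, -10), … (44 more)
cycles differ ⇒ inequivalent

no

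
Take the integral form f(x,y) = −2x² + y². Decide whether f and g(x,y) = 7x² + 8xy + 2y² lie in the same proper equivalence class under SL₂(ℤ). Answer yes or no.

D₁ = 8, D₂ = 8
river cycle of f (length 2): (1, 2, -1), (-1, 2, 1)
river cycle of g (length 2): (-1, 2, 1), (1, 2, -1)
cycles coincide ⇒ equivalent

yes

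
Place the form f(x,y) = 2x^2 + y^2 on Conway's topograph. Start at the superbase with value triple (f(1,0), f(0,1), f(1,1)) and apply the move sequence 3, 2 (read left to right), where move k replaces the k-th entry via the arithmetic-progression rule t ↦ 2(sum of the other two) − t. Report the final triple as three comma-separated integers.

start (2,1,3) = (f(1,0),f(0,1),f(1,1))
replace slot 3: 2·(2+1) − 3 = 3 → (2,1,3)
replace slot 2: 2·(2+3) − 1 = 9 → (2,9,3)

2,9,3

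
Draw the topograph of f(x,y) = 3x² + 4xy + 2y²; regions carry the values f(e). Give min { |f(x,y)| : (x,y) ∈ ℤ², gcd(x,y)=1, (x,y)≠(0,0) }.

translate: b→-2 (≡4 mod 6), so (3,4,2)→(3,-2,1)
flip: (3,-2,1)→(1,2,3)
translate: b→0 (≡2 mod 2), so (1,2,3)→(1,0,2)
reduced (well bottom): (1,0,2) with a≤c, −a<b≤a
well minimum = a = 1

1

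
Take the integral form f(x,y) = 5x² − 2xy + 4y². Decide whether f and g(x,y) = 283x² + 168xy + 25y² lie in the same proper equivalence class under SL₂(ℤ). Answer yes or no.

D₁ = -76, D₂ = -76
f: flip: (5,-2,4)→(4,2,5)
f: reduced (well bottom): (4,2,5) with a≤c, −a<b≤a
g: flip: (283,168,25)→(25,-168,283)
g: translate: b→-18 (≡-168 mod 50), so (25,-168,283)→(25,-18,4)
g: flip: (25,-18,4)→(4,18,25)
g: translate: b→2 (≡18 mod 8), so (4,18,25)→(4,2,5)
g: reduced (well bottom): (4,2,5) with a≤c, −a<b≤a
reduced forms (4, 2, 5) vs (4, 2, 5) ⇒ equivalent

yes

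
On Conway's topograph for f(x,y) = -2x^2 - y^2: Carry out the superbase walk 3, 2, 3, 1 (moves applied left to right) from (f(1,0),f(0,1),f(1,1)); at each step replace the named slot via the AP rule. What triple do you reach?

start (-2,-1,-3) = (f(1,0),f(0,1),f(1,1))
replace slot 3: 2·((-2)+(-1)) − (-3) = -3 → (-2,-1,-3)
replace slot 2: 2·((-2)+(-3)) − (-1) = -9 → (-2,-9,-3)
replace slot 3: 2·((-2)+(-9)) − (-3) = -19 → (-2,-9,-19)
replace slot 1: 2·((-9)+(-19)) − (-2) = -54 → (-54,-9,-19)

-54,-9,-19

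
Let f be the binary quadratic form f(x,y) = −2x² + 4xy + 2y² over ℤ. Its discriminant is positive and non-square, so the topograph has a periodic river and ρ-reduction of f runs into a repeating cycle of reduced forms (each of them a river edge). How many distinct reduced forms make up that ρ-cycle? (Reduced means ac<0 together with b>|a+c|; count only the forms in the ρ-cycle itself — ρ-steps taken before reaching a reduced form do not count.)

D = 32, ⌊√D⌋ = 5
river: ρ → (2,4,-2)
river: ρ → (-2,4,2)
ρ-cycle length = 2 (tail of 0 descent steps not counted)

2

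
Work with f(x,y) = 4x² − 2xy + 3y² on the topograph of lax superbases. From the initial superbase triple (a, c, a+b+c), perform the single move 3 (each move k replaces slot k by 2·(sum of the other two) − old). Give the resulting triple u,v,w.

start (4,3,5) = (f(1,0),f(0,1),f(1,1))
replace slot 3: 2·(4+3) − 5 = 9 → (4,3,9)

4,3,9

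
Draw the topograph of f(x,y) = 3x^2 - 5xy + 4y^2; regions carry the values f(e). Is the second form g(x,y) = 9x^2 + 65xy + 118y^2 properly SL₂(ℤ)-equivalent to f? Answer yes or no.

D₁ = -23, D₂ = -23
f: translate: b→1 (≡-5 mod 6), so (3,-5,4)→(3,1,2)
f: flip: (3,1,2)→(2,-1,3)
f: reduced (well bottom): (2,-1,3) with a≤c, −a<b≤a
g: translate: b→-7 (≡65 mod 18), so (9,65,118)→(9,-7,2)
g: flip: (9,-7,2)→(2,7,9)
g: translate: b→-1 (≡7 mod 4), so (2,7,9)→(2,-1,3)
g: reduced (well bottom): (2,-1,3) with a≤c, −a<b≤a
reduced forms (2, -1, 3) vs (2, -1, 3) ⇒ equivalent

yes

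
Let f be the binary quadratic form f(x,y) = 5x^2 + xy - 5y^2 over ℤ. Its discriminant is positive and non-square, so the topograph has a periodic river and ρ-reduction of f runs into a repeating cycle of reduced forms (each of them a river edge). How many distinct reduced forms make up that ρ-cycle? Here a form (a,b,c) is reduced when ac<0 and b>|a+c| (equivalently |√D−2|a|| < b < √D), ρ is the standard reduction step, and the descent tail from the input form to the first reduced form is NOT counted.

D = 101, ⌊√D⌋ = 10
river: ρ → (-5,9,1)
river: ρ → (1,9,-5)
river: ρ → (-5,1,5)
river: ρ → (5,9,-1)
river: ρ → (-1,9,5)
river: ρ → (5,1,-5)
ρ-cycle length = 6 (tail of 0 descent steps not counted)

6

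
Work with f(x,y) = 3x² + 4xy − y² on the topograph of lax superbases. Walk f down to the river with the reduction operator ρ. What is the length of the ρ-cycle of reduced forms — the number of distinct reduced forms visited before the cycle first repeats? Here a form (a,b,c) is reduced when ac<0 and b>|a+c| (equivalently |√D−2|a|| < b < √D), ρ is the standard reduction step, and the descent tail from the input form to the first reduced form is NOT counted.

D = 28, ⌊√D⌋ = 5
river: ρ → (-1,4,3)
river: ρ → (3,2,-2)
river: ρ → (-2,2,3)
river: ρ → (3,4,-1)
ρ-cycle length = 4 (tail of 0 descent steps not counted)

4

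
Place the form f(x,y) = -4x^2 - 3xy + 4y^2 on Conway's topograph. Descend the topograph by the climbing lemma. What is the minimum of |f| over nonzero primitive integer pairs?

descent: ρ → (4,3,-4)  [lands on river]
river: ρ → (-4,5,3)
river: ρ → (3,7,-2)
river: ρ → (-2,5,6)
river: ρ → (6,7,-1)
river: ρ → (-1,7,6)
river: ρ → (6,5,-2)
river: ρ → (-2,7,3)
river: ρ → (3,5,-4)
river: ρ → (-4,3,4)
river: ρ → (4,5,-3)
river: ρ → (-3,7,2)
river: ρ → (2,5,-6)
river: ρ → (-6,7,1)
river: ρ → (1,7,-6)
river: ρ → (-6,5,2)
river: ρ → (2,7,-3)
river: ρ → (-3,5,4)
closes: descent 1, river 18
min |a| on river = 1

1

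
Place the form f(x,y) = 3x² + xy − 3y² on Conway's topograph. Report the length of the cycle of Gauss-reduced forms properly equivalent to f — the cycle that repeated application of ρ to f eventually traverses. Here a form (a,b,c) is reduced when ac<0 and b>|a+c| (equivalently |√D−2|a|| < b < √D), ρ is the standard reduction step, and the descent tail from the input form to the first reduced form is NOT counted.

D = 37, ⌊√D⌋ = 6
river: ρ → (-3,5,1)
river: ρ → (1,5,-3)
river: ρ → (-3,1,3)
river: ρ → (3,5,-1)
river: ρ → (-1,5,3)
river: ρ → (3,1,-3)
ρ-cycle length = 6 (tail of 0 descent steps not counted)

6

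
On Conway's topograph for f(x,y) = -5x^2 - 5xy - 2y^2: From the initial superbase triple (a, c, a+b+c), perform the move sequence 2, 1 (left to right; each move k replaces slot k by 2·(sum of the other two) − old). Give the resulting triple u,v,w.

start (-5,-2,-12) = (f(1,0),f(0,1),f(1,1))
replace slot 2: 2·((-5)+(-12)) − (-2) = -32 → (-5,-32,-12)
replace slot 1: 2·((-32)+(-12)) − (-5) = -83 → (-83,-32,-12)

-83,-32,-12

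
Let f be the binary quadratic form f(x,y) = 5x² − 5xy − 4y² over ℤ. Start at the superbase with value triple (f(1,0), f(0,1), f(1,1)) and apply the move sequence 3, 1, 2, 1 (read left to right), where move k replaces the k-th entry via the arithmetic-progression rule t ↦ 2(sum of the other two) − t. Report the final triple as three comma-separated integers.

start (5,-4,-4) = (f(1,0),f(0,1),f(1,1))
replace slot 3: 2·(5+(-4)) − (-4) = 6 → (5,-4,6)
replace slot 1: 2·((-4)+6) − 5 = -1 → (-1,-4,6)
replace slot 2: 2·((-1)+6) − (-4) = 14 → (-1,14,6)
replace slot 1: 2·(14+6) − (-1) = 41 → (41,14,6)

41,14,6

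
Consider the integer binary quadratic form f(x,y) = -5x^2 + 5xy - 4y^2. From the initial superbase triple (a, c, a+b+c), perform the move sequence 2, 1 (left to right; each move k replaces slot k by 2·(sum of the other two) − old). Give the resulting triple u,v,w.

start (-5,-4,-4) = (f(1,0),f(0,1),f(1,1))
replace slot 2: 2·((-5)+(-4)) − (-4) = -14 → (-5,-14,-4)
replace slot 1: 2·((-14)+(-4)) − (-5) = -31 → (-31,-14,-4)

-31,-14,-4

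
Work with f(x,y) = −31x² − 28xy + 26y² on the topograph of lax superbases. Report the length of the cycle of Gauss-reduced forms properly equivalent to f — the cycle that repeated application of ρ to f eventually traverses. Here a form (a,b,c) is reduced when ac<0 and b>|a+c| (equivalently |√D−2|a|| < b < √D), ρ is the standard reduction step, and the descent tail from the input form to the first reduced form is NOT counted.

D = 4008, ⌊√D⌋ = 63
descent: ρ → (26,28,-31)  [lands on river]
river: ρ → (-31,34,23)
river: ρ → (23,58,-7)
river: ρ → (-7,54,39)
river: ρ → (39,24,-22)
river: ρ → (-22,20,41)
river: ρ → (41,62,-1)
river: ρ → (-1,62,41)
river: ρ → (41,20,-22)
river: ρ → (-22,24,39)
river: ρ → (39,54,-7)
river: ρ → (-7,58,23)
river: ρ → (23,34,-31)
river: ρ → (-31,28,26)
river: ρ → (26,24,-33)
river: ρ → (-33,42,17)
river: ρ → (17,60,-6)
river: ρ → (-6,60,17)
river: ρ → (17,42,-33)
river: ρ → (-33,24,26)
ρ-cycle length = 20 (tail of 1 descent step not counted)

20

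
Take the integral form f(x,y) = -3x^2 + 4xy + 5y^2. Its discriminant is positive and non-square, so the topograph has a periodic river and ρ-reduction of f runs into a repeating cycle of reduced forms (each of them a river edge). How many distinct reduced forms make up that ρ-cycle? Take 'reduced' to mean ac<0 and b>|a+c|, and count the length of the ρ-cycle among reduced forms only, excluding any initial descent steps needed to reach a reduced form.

D = 76, ⌊√D⌋ = 8
river: ρ → (5,6,-2)
river: ρ → (-2,6,5)
river: ρ → (5,4,-3)
river: ρ → (-3,8,1)
river: ρ → (1,8,-3)
river: ρ → (-3,4,5)
ρ-cycle length = 6 (tail of 0 descent steps not counted)

6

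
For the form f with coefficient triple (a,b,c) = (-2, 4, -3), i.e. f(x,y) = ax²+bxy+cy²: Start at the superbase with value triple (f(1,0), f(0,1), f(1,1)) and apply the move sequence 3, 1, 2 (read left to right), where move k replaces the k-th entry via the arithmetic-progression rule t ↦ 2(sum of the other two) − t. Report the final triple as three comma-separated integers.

start (-2,-3,-1) = (f(1,0),f(0,1),f(1,1))
replace slot 3: 2·((-2)+(-3)) − (-1) = -9 → (-2,-3,-9)
replace slot 1: 2·((-3)+(-9)) − (-2) = -22 → (-22,-3,-9)
replace slot 2: 2·((-22)+(-9)) − (-3) = -59 → (-22,-59,-9)

-22,-59,-9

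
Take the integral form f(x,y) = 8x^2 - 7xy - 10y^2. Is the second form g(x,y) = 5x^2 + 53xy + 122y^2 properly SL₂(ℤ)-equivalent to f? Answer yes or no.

D₁ = 369, D₂ = 369
river cycle of f (length 16): (-10, 7, 8), (8, 9, -9), (-9, 9, 8), (8, 7, -10), (-10, 13, 5), (5, 17, -4), (-4, 15, 9), (9, 3, -10), (-10, 17, 2), (2, 19, -1), … (6 more)
river cycle of g (length 16): (5, 13, -10), (-10, 7, 8), (8, 9, -9), (-9, 9, 8), (8, 7, -10), (-10, 13, 5), (5, 17, -4), (-4, 15, 9), (9, 3, -10), (-10, 17, 2), … (6 more)
cycles coincide ⇒ equivalent

yes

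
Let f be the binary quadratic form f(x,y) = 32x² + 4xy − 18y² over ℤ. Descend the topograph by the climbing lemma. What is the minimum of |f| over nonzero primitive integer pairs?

descent: ρ → (-18,32,18)  [lands on river]
river: ρ → (18,40,-10)
river: ρ → (-10,40,18)
river: ρ → (18,32,-18)
river: ρ → (-18,40,10)
river: ρ → (10,40,-18)
closes: descent 1, river 6
min |a| on river = 10

10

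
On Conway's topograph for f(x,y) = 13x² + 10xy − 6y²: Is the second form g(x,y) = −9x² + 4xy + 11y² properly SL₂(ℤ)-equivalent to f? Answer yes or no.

D₁ = 412, D₂ = 412
river cycle of f (length 12): (-6, 14, 9), (9, 4, -11), (-11, 18, 2), (2, 18, -11), (-11, 4, 9), (9, 14, -6), (-6, 10, 13), (13, 16, -3), (-3, 20, 1), (1, 20, -3), … (2 more)
river cycle of g (length 12): (11, 18, -2), (-2, 18, 11), (11, 4, -9), (-9, 14, 6), (6, 10, -13), (-13, 16, 3), (3, 20, -1), (-1, 20, 3), (3, 16, -13), (-13, 10, 6), … (2 more)
cycles differ ⇒ inequivalent

no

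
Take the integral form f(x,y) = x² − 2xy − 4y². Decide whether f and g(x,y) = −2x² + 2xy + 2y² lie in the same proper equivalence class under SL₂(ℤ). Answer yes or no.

D₁ = 20, D₂ = 20
river cycle of f (length 2): (1, 4, -1), (-1, 4, 1)
river cycle of g (length 2): (2, 2, -2), (-2, 2, 2)
cycles differ ⇒ inequivalent

no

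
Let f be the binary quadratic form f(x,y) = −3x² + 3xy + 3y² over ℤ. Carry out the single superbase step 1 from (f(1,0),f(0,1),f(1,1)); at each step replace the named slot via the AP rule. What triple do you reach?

start (-3,3,3) = (f(1,0),f(0,1),f(1,1))
replace slot 1: 2·(3+3) − (-3) = 15 → (15,3,3)

15,3,3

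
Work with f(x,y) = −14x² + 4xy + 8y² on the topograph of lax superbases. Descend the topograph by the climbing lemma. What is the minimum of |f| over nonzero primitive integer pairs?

descent: ρ → (8,12,-10)  [lands on river]
river: ρ → (-10,8,10)
river: ρ → (10,12,-8)
river: ρ → (-8,20,2)
river: ρ → (2,20,-8)
river: ρ → (-8,12,10)
river: ρ → (10,8,-10)
river: ρ → (-10,12,8)
river: ρ → (8,20,-2)
river: ρ → (-2,20,8)
closes: descent 1, river 10
min |a| on river = 2

2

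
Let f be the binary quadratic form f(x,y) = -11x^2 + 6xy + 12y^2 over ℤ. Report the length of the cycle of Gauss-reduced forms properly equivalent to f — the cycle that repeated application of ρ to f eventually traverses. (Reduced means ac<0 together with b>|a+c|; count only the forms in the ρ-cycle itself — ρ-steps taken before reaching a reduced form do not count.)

D = 564, ⌊√D⌋ = 23
river: ρ → (12,18,-5)
river: ρ → (-5,22,4)
river: ρ → (4,18,-15)
river: ρ → (-15,12,7)
river: ρ → (7,16,-11)
river: ρ → (-11,6,12)
ρ-cycle length = 6 (tail of 0 descent steps not counted)

6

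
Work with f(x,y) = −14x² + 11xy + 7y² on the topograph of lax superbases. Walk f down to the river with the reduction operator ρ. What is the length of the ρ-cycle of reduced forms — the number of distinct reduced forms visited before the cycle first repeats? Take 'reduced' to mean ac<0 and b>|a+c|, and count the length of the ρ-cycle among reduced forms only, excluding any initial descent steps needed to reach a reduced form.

D = 513, ⌊√D⌋ = 22
river: ρ → (7,17,-8)
river: ρ → (-8,15,9)
river: ρ → (9,21,-2)
river: ρ → (-2,19,19)
river: ρ → (19,19,-2)
river: ρ → (-2,21,9)
river: ρ → (9,15,-8)
river: ρ → (-8,17,7)
river: ρ → (7,11,-14)
river: ρ → (-14,17,4)
river: ρ → (4,15,-18)
river: ρ → (-18,21,1)
river: ρ → (1,21,-18)
river: ρ → (-18,15,4)
river: ρ → (4,17,-14)
river: ρ → (-14,11,7)
ρ-cycle length = 16 (tail of 0 descent steps not counted)

16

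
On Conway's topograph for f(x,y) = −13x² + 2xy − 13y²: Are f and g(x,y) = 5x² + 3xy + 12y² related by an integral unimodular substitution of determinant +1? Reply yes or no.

D₁ = -672, D₂ = -231
discriminants differ ⇒ not SL₂(ℤ)-equivalent

no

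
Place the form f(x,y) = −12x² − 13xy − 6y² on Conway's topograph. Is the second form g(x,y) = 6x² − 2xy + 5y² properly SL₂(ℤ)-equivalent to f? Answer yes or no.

D₁ = -119, D₂ = -116
discriminants differ ⇒ not SL₂(ℤ)-equivalent

no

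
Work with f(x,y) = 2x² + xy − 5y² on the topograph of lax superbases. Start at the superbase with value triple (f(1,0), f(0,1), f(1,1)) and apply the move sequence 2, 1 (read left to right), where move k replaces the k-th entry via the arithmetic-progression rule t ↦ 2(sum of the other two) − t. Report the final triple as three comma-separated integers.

start (2,-5,-2) = (f(1,0),f(0,1),f(1,1))
replace slot 2: 2·(2+(-2)) − (-5) = 5 → (2,5,-2)
replace slot 1: 2·(5+(-2)) − 2 = 4 → (4,5,-2)

4,5,-2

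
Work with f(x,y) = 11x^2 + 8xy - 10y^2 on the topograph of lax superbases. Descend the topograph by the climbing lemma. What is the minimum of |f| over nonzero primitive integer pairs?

river: ρ → (-10,12,9)
river: ρ → (9,6,-13)
river: ρ → (-13,20,2)
river: ρ → (2,20,-13)
river: ρ → (-13,6,9)
river: ρ → (9,12,-10)
river: ρ → (-10,8,11)
river: ρ → (11,14,-7)
river: ρ → (-7,14,11)
river: ρ → (11,8,-10)
closes: descent 0, river 10
min |a| on river = 2

2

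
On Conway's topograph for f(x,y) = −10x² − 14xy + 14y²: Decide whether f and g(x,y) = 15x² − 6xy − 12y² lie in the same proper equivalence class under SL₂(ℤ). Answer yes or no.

D₁ = 756, D₂ = 756
river cycle of f (length 4): (14, 14, -10), (-10, 26, 2), (2, 26, -10), (-10, 14, 14)
river cycle of g (length 6): (-12, 6, 15), (15, 24, -3), (-3, 24, 15), (15, 6, -12), (-12, 18, 9), (9, 18, -12)
cycles differ ⇒ inequivalent

no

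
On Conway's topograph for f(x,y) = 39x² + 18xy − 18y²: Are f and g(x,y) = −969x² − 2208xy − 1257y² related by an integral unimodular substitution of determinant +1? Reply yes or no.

D₁ = 3132, D₂ = 3132
river cycle of f (length 2): (-18, 54, 3), (3, 54, -18)
river cycle of g (length 2): (-18, 54, 3), (3, 54, -18)
cycles coincide ⇒ equivalent

yes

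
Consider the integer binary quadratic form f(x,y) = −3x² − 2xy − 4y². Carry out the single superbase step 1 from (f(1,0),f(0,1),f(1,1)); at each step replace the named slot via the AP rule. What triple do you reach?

start (-3,-4,-9) = (f(1,0),f(0,1),f(1,1))
replace slot 1: 2·((-4)+(-9)) − (-3) = -23 → (-23,-4,-9)

-23,-4,-9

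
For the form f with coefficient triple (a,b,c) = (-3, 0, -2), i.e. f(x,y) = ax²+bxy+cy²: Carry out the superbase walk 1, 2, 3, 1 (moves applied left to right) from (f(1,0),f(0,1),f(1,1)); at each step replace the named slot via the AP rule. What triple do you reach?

start (-3,-2,-5) = (f(1,0),f(0,1),f(1,1))
replace slot 1: 2·((-2)+(-5)) − (-3) = -11 → (-11,-2,-5)
replace slot 2: 2·((-11)+(-5)) − (-2) = -30 → (-11,-30,-5)
replace slot 3: 2·((-11)+(-30)) − (-5) = -77 → (-11,-30,-77)
replace slot 1: 2·((-30)+(-77)) − (-11) = -203 → (-203,-30,-77)

-203,-30,-77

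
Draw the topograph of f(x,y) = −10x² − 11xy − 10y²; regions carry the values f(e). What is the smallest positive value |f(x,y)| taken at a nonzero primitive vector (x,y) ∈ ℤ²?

translate: b→-9 (≡11 mod 20), so (10,11,10)→(10,-9,9)
flip: (10,-9,9)→(9,9,10)
reduced (well bottom): (9,9,10) with a≤c, −a<b≤a
well minimum |f| = |-9| = 9 (negative-definite)

9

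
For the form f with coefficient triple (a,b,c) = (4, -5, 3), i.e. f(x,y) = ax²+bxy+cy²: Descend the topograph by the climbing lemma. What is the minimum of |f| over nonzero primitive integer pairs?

translate: b→3 (≡-5 mod 8), so (4,-5,3)→(4,3,2)
flip: (4,3,2)→(2,-3,4)
translate: b→1 (≡-3 mod 4), so (2,-3,4)→(2,1,3)
reduced (well bottom): (2,1,3) with a≤c, −a<b≤a
well minimum = a = 2

2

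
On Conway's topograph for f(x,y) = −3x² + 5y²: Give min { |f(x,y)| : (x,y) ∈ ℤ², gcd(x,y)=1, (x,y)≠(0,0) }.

descent: ρ → (5,0,-3)
descent: ρ → (-3,6,2)  [lands on river]
river: ρ → (2,6,-3)
closes: descent 2, river 2
min |a| on river = 2

2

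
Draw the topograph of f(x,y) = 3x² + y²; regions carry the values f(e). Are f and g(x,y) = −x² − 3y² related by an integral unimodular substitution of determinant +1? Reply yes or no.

D₁ = -12, D₂ = -12
f: flip: (3,0,1)→(1,0,3)
f: reduced (well bottom): (1,0,3) with a≤c, −a<b≤a
g is negative-definite; reduce −g:
−g: reduced (well bottom): (1,0,3) with a≤c, −a<b≤a
flip sign back: reduced form of g is (-1,0,-3)
reduced forms (1, 0, 3) vs (-1, 0, -3) ⇒ inequivalent

no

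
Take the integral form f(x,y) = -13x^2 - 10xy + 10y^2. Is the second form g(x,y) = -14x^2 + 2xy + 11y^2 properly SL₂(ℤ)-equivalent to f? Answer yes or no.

D₁ = 620, D₂ = 620
river cycle of f (length 8): (10, 10, -13), (-13, 16, 7), (7, 12, -17), (-17, 22, 2), (2, 22, -17), (-17, 12, 7), (7, 16, -13), (-13, 10, 10)
river cycle of g (length 4): (11, 20, -5), (-5, 20, 11), (11, 24, -1), (-1, 24, 11)
cycles differ ⇒ inequivalent

no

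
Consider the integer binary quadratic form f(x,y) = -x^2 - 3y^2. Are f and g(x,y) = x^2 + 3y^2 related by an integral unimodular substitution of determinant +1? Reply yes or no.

D₁ = -12, D₂ = -12
f is negative-definite; reduce −f:
−f: reduced (well bottom): (1,0,3) with a≤c, −a<b≤a
flip sign back: reduced form of f is (-1,0,-3)
g: reduced (well bottom): (1,0,3) with a≤c, −a<b≤a
reduced forms (-1, 0, -3) vs (1, 0, 3) ⇒ inequivalent

no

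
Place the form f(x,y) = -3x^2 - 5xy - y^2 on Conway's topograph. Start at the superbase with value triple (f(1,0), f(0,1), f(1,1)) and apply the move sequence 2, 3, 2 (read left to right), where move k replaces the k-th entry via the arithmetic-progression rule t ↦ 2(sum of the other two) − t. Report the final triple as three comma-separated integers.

start (-3,-1,-9) = (f(1,0),f(0,1),f(1,1))
replace slot 2: 2·((-3)+(-9)) − (-1) = -23 → (-3,-23,-9)
replace slot 3: 2·((-3)+(-23)) − (-9) = -43 → (-3,-23,-43)
replace slot 2: 2·((-3)+(-43)) − (-23) = -69 → (-3,-69,-43)

-3,-69,-43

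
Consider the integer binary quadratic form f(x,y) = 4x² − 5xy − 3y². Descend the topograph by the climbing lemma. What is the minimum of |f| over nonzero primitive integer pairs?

descent: ρ → (-3,5,4)  [lands on river]
river: ρ → (4,3,-4)
river: ρ → (-4,5,3)
river: ρ → (3,7,-2)
river: ρ → (-2,5,6)
river: ρ → (6,7,-1)
river: ρ → (-1,7,6)
river: ρ → (6,5,-2)
river: ρ → (-2,7,3)
river: ρ → (3,5,-4)
river: ρ → (-4,3,4)
river: ρ → (4,5,-3)
river: ρ → (-3,7,2)
river: ρ → (2,5,-6)
river: ρ → (-6,7,1)
river: ρ → (1,7,-6)
river: ρ → (-6,5,2)
river: ρ → (2,7,-3)
closes: descent 1, river 18
min |a| on river = 1

1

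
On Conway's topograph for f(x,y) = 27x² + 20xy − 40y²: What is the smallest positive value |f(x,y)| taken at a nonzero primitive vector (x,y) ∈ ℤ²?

river: ρ → (-40,60,7)
river: ρ → (7,66,-13)
river: ρ → (-13,64,12)
river: ρ → (12,56,-33)
river: ρ → (-33,10,35)
river: ρ → (35,60,-8)
river: ρ → (-8,68,3)
river: ρ → (3,64,-52)
river: ρ → (-52,40,15)
river: ρ → (15,50,-37)
river: ρ → (-37,24,28)
river: ρ → (28,32,-33)
river: ρ → (-33,34,27)
river: ρ → (27,20,-40)
closes: descent 0, river 14
min |a| on river = 3

3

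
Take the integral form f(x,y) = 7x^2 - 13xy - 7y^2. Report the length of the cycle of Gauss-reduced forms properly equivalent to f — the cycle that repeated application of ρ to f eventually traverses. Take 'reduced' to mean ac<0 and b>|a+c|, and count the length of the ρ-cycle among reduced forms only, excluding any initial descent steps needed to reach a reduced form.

D = 365, ⌊√D⌋ = 19
descent: ρ → (-7,13,7)  [lands on river]
river: ρ → (7,15,-5)
river: ρ → (-5,15,7)
river: ρ → (7,13,-7)
river: ρ → (-7,15,5)
river: ρ → (5,15,-7)
ρ-cycle length = 6 (tail of 1 descent step not counted)

6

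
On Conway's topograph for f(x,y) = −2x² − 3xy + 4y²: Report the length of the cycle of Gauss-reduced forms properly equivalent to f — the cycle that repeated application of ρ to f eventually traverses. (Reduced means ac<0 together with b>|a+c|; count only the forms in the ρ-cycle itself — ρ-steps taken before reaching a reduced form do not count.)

D = 41, ⌊√D⌋ = 6
descent: ρ → (4,3,-2)  [lands on river]
river: ρ → (-2,5,2)
river: ρ → (2,3,-4)
river: ρ → (-4,5,1)
river: ρ → (1,5,-4)
river: ρ → (-4,3,2)
river: ρ → (2,5,-2)
river: ρ → (-2,3,4)
river: ρ → (4,5,-1)
river: ρ → (-1,5,4)
ρ-cycle length = 10 (tail of 1 descent step not counted)

10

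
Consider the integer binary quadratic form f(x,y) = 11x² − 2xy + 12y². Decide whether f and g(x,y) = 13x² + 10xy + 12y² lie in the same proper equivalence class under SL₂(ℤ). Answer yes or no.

D₁ = -524, D₂ = -524
f: reduced (well bottom): (11,-2,12) with a≤c, −a<b≤a
g: flip: (13,10,12)→(12,-10,13)
g: reduced (well bottom): (12,-10,13) with a≤c, −a<b≤a
reduced forms (11, -2, 12) vs (12, -10, 13) ⇒ inequivalent

no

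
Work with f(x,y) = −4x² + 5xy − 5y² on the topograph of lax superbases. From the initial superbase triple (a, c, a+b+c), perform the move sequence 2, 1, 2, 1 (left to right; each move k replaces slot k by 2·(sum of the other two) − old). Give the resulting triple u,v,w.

start (-4,-5,-4) = (f(1,0),f(0,1),f(1,1))
replace slot 2: 2·((-4)+(-4)) − (-5) = -11 → (-4,-11,-4)
replace slot 1: 2·((-11)+(-4)) − (-4) = -26 → (-26,-11,-4)
replace slot 2: 2·((-26)+(-4)) − (-11) = -49 → (-26,-49,-4)
replace slot 1: 2·((-49)+(-4)) − (-26) = -80 → (-80,-49,-4)

-80,-49,-4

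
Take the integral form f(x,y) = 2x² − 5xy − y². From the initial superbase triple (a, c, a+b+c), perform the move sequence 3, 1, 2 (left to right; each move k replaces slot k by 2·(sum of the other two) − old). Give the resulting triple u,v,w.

start (2,-1,-4) = (f(1,0),f(0,1),f(1,1))
replace slot 3: 2·(2+(-1)) − (-4) = 6 → (2,-1,6)
replace slot 1: 2·((-1)+6) − 2 = 8 → (8,-1,6)
replace slot 2: 2·(8+6) − (-1) = 29 → (8,29,6)

8,29,6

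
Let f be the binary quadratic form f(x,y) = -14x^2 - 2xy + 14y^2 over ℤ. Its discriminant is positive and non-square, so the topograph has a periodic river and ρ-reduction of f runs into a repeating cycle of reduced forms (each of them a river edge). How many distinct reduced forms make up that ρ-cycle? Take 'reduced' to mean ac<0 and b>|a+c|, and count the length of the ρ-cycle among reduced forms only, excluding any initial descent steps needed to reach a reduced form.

D = 788, ⌊√D⌋ = 28
descent: ρ → (14,2,-14)  [lands on river]
river: ρ → (-14,26,2)
river: ρ → (2,26,-14)
river: ρ → (-14,2,14)
river: ρ → (14,26,-2)
river: ρ → (-2,26,14)
ρ-cycle length = 6 (tail of 1 descent step not counted)

6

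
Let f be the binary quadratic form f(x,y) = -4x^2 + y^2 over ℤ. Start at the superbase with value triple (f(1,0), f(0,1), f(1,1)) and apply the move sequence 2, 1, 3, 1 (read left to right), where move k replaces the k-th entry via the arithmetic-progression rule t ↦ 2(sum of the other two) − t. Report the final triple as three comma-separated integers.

start (-4,1,-3) = (f(1,0),f(0,1),f(1,1))
replace slot 2: 2·((-4)+(-3)) − 1 = -15 → (-4,-15,-3)
replace slot 1: 2·((-15)+(-3)) − (-4) = -32 → (-32,-15,-3)
replace slot 3: 2·((-32)+(-15)) − (-3) = -91 → (-32,-15,-91)
replace slot 1: 2·((-15)+(-91)) − (-32) = -180 → (-180,-15,-91)

-180,-15,-91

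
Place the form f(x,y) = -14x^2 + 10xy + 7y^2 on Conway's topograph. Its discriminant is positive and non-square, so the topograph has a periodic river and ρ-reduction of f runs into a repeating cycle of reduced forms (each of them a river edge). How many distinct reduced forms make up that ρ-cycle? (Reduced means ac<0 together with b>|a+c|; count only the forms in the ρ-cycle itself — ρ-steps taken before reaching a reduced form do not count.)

D = 492, ⌊√D⌋ = 22
river: ρ → (7,18,-6)
river: ρ → (-6,18,7)
river: ρ → (7,10,-14)
river: ρ → (-14,18,3)
river: ρ → (3,18,-14)
river: ρ → (-14,10,7)
ρ-cycle length = 6 (tail of 0 descent steps not counted)

6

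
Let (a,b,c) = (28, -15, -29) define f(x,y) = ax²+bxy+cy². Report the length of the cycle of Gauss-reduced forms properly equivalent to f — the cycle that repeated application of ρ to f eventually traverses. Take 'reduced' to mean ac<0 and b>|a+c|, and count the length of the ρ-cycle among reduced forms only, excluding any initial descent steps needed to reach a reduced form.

D = 3473, ⌊√D⌋ = 58
descent: ρ → (-29,15,28)  [lands on river]
river: ρ → (28,41,-16)
river: ρ → (-16,55,7)
river: ρ → (7,57,-8)
river: ρ → (-8,55,14)
river: ρ → (14,57,-4)
river: ρ → (-4,55,28)
river: ρ → (28,57,-2)
river: ρ → (-2,55,56)
river: ρ → (56,57,-1)
river: ρ → (-1,57,56)
river: ρ → (56,55,-2)
river: ρ → (-2,57,28)
river: ρ → (28,55,-4)
river: ρ → (-4,57,14)
river: ρ → (14,55,-8)
river: ρ → (-8,57,7)
river: ρ → (7,55,-16)
river: ρ → (-16,41,28)
river: ρ → (28,15,-29)
river: ρ → (-29,43,14)
river: ρ → (14,41,-32)
river: ρ → (-32,23,23)
river: ρ → (23,23,-32)
river: ρ → (-32,41,14)
river: ρ → (14,43,-29)
ρ-cycle length = 26 (tail of 1 descent step not counted)

26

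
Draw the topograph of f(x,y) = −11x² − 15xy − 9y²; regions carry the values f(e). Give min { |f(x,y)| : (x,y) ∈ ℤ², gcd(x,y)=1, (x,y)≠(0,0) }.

translate: b→-7 (≡15 mod 22), so (11,15,9)→(11,-7,5)
flip: (11,-7,5)→(5,7,11)
translate: b→-3 (≡7 mod 10), so (5,7,11)→(5,-3,9)
reduced (well bottom): (5,-3,9) with a≤c, −a<b≤a
well minimum |f| = |-5| = 5 (negative-definite)

5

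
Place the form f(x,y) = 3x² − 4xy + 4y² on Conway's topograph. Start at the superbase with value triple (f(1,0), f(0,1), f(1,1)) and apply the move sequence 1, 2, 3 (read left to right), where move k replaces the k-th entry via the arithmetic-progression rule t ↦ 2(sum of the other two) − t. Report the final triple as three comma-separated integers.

start (3,4,3) = (f(1,0),f(0,1),f(1,1))
replace slot 1: 2·(4+3) − 3 = 11 → (11,4,3)
replace slot 2: 2·(11+3) − 4 = 24 → (11,24,3)
replace slot 3: 2·(11+24) − 3 = 67 → (11,24,67)

11,24,67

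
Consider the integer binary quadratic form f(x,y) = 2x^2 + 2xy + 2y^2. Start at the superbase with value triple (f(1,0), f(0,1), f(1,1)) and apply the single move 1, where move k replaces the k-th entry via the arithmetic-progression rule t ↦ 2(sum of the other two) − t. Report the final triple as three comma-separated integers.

start (2,2,6) = (f(1,0),f(0,1),f(1,1))
replace slot 1: 2·(2+6) − 2 = 14 → (14,2,6)

14,2,6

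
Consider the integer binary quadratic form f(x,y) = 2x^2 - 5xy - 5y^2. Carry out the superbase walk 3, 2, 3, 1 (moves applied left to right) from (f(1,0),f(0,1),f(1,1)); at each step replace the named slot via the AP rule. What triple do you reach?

start (2,-5,-8) = (f(1,0),f(0,1),f(1,1))
replace slot 3: 2·(2+(-5)) − (-8) = 2 → (2,-5,2)
replace slot 2: 2·(2+2) − (-5) = 13 → (2,13,2)
replace slot 3: 2·(2+13) − 2 = 28 → (2,13,28)
replace slot 1: 2·(13+28) − 2 = 80 → (80,13,28)

80,13,28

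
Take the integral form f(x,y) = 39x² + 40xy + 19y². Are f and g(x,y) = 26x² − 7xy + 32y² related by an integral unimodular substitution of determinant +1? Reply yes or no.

D₁ = -1364, D₂ = -3279
discriminants differ ⇒ not SL₂(ℤ)-equivalent

no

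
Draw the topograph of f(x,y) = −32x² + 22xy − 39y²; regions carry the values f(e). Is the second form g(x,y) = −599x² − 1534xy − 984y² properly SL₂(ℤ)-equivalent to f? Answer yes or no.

D₁ = -4508, D₂ = -4508
f is negative-definite; reduce −f:
−f: reduced (well bottom): (32,-22,39) with a≤c, −a<b≤a
flip sign back: reduced form of f is (-32,22,-39)
g is negative-definite; reduce −g:
−g: translate: b→336 (≡1534 mod 1198), so (599,1534,984)→(599,336,49)
−g: flip: (599,336,49)→(49,-336,599)
−g: translate: b→-42 (≡-336 mod 98), so (49,-336,599)→(49,-42,32)
−g: flip: (49,-42,32)→(32,42,49)
−g: translate: b→-22 (≡42 mod 64), so (32,42,49)→(32,-22,39)
−g: reduced (well bottom): (32,-22,39) with a≤c, −a<b≤a
flip sign back: reduced form of g is (-32,22,-39)
reduced forms (-32, 22, -39) vs (-32, 22, -39) ⇒ equivalent

yes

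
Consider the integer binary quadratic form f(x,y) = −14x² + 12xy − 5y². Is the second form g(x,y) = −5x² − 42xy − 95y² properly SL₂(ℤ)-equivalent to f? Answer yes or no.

D₁ = -136, D₂ = -136
f is negative-definite; reduce −f:
−f: flip: (14,-12,5)→(5,12,14)
−f: translate: b→2 (≡12 mod 10), so (5,12,14)→(5,2,7)
−f: reduced (well bottom): (5,2,7) with a≤c, −a<b≤a
flip sign back: reduced form of f is (-5,-2,-7)
g is negative-definite; reduce −g:
−g: translate: b→2 (≡42 mod 10), so (5,42,95)→(5,2,7)
−g: reduced (well bottom): (5,2,7) with a≤c, −a<b≤a
flip sign back: reduced form of g is (-5,-2,-7)
reduced forms (-5, -2, -7) vs (-5, -2, -7) ⇒ equivalent

yes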